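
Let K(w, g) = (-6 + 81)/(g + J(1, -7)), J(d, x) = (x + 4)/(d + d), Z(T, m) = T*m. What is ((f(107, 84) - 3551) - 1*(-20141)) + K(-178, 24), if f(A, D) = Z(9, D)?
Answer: 52048/3 ≈ 17349.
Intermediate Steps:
f(A, D) = 9*D
J(d, x) = (4 + x)/(2*d) (J(d, x) = (4 + x)/((2*d)) = (4 + x)*(1/(2*d)) = (4 + x)/(2*d))
K(w, g) = 75/(-3/2 + g) (K(w, g) = (-6 + 81)/(g + (½)*(4 - 7)/1) = 75/(g + (½)*1*(-3)) = 75/(g - 3/2) = 75/(-3/2 + g))
((f(107, 84) - 3551) - 1*(-20141)) + K(-178, 24) = ((9*84 - 3551) - 1*(-20141)) + 150/(-3 + 2*24) = ((756 - 3551) + 20141) + 150/(-3 + 48) = (-2795 + 20141) + 150/45 = 17346 + 150*(1/45) = 17346 + 10/3 = 52048/3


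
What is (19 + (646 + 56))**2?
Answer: 519841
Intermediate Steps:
(19 + (646 + 56))**2 = (19 + 702)**2 = 721**2 = 519841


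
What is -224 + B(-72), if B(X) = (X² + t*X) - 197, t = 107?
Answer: -2941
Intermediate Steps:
B(X) = -197 + X² + 107*X (B(X) = (X² + 107*X) - 197 = -197 + X² + 107*X)
-224 + B(-72) = -224 + (-197 + (-72)² + 107*(-72)) = -224 + (-197 + 5184 - 7704) = -224 - 2717 = -2941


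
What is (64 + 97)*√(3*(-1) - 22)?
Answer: 805*I ≈ 805.0*I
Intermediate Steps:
(64 + 97)*√(3*(-1) - 22) = 161*√(-3 - 22) = 161*√(-25) = 161*(5*I) = 805*I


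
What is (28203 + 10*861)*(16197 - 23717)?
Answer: -276833760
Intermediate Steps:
(28203 + 10*861)*(16197 - 23717) = (28203 + 8610)*(-7520) = 36813*(-7520) = -276833760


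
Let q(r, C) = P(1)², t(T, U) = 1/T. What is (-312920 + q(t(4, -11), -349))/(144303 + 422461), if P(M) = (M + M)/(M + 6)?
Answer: -348479/631169 ≈ -0.55212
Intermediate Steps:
P(M) = 2*M/(6 + M) (P(M) = (2*M)/(6 + M) = 2*M/(6 + M))
q(r, C) = 4/49 (q(r, C) = (2*1/(6 + 1))² = (2*1/7)² = (2*1*(⅐))² = (2/7)² = 4/49)
(-312920 + q(t(4, -11), -349))/(144303 + 422461) = (-312920 + 4/49)/(144303 + 422461) = -15333076/49/566764 = -15333076/49*1/566764 = -348479/631169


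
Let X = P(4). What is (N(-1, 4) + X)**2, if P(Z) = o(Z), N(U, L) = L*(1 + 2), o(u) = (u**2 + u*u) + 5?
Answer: 2401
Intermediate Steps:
o(u) = 5 + 2*u**2 (o(u) = (u**2 + u**2) + 5 = 2*u**2 + 5 = 5 + 2*u**2)
N(U, L) = 3*L (N(U, L) = L*3 = 3*L)
P(Z) = 5 + 2*Z**2
X = 37 (X = 5 + 2*4**2 = 5 + 2*16 = 5 + 32 = 37)
(N(-1, 4) + X)**2 = (3*4 + 37)**2 = (12 + 37)**2 = 49**2 = 2401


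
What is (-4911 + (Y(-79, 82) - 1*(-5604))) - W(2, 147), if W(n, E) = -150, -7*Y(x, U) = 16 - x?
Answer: 5806/7 ≈ 829.43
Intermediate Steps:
Y(x, U) = -16/7 + x/7 (Y(x, U) = -(16 - x)/7 = -16/7 + x/7)
(-4911 + (Y(-79, 82) - 1*(-5604))) - W(2, 147) = (-4911 + ((-16/7 + (⅐)*(-79)) - 1*(-5604))) - 1*(-150) = (-4911 + ((-16/7 - 79/7) + 5604)) + 150 = (-4911 + (-95/7 + 5604)) + 150 = (-4911 + 39133/7) + 150 = 4756/7 + 150 = 5806/7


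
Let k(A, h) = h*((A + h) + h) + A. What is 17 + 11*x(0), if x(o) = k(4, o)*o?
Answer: 17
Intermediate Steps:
k(A, h) = A + h*(A + 2*h) (k(A, h) = h*(A + 2*h) + A = A + h*(A + 2*h))
x(o) = o*(4 + 2*o² + 4*o) (x(o) = (4 + 2*o² + 4*o)*o = o*(4 + 2*o² + 4*o))
17 + 11*x(0) = 17 + 11*(2*0*(2 + 0² + 2*0)) = 17 + 11*(2*0*(2 + 0 + 0)) = 17 + 11*(2*0*2) = 17 + 11*0 = 17 + 0 = 17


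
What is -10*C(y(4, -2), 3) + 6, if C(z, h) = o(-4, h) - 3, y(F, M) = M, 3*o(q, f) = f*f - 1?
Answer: 28/3 ≈ 9.3333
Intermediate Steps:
o(q, f) = -⅓ + f²/3 (o(q, f) = (f*f - 1)/3 = (f² - 1)/3 = (-1 + f²)/3 = -⅓ + f²/3)
C(z, h) = -10/3 + h²/3 (C(z, h) = (-⅓ + h²/3) - 3 = -10/3 + h²/3)
-10*C(y(4, -2), 3) + 6 = -10*(-10/3 + (⅓)*3²) + 6 = -10*(-10/3 + (⅓)*9) + 6 = -10*(-10/3 + 3) + 6 = -10*(-⅓) + 6 = 10/3 + 6 = 28/3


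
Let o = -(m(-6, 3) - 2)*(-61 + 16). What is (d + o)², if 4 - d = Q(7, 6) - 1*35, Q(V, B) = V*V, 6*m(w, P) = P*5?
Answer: 625/4 ≈ 156.25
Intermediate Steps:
m(w, P) = 5*P/6 (m(w, P) = (P*5)/6 = (5*P)/6 = 5*P/6)
Q(V, B) = V²
o = 45/2 (o = -((⅚)*3 - 2)*(-61 + 16) = -(5/2 - 2)*(-45) = -(-45)/2 = -1*(-45/2) = 45/2 ≈ 22.500)
d = -10 (d = 4 - (7² - 1*35) = 4 - (49 - 35) = 4 - 1*14 = 4 - 14 = -10)
(d + o)² = (-10 + 45/2)² = (25/2)² = 625/4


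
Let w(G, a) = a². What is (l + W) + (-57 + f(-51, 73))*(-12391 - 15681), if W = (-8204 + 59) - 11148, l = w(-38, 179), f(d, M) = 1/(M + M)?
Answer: 117724160/73 ≈ 1.6127e+6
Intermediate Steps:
f(d, M) = 1/(2*M)
l = 32041 (l = 179² = 32041)
W = -19293 (W = -8145 - 11148 = -19293)
(l + W) + (-57 + f(-51, 73))*(-12391 - 15681) = (32041 - 19293) + (-57 + (½)/73)*(-12391 - 15681) = 12748 + (-57 + (½)*(1/73))*(-28072) = 12748 + (-57 + 1/146)*(-28072) = 12748 - 8321/146*(-28072) = 12748 + 116793556/73 = 117724160/73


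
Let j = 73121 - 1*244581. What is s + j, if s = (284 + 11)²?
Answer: -84435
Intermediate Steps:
j = -171460 (j = 73121 - 244581 = -171460)
s = 87025 (s = 295² = 87025)
s + j = 87025 - 171460 = -84435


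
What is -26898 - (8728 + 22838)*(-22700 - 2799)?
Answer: 804874536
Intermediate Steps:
-26898 - (8728 + 22838)*(-22700 - 2799) = -26898 - 31566*(-25499) = -26898 - 1*(-804901434) = -26898 + 804901434 = 804874536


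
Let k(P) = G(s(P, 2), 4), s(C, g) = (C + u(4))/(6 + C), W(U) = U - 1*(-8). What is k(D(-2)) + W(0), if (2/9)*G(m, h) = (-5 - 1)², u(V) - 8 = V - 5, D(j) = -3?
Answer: 170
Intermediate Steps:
W(U) = 8 + U (W(U) = U + 8 = 8 + U)
u(V) = 3 + V (u(V) = 8 + (V - 5) = 8 + (-5 + V) = 3 + V)
s(C, g) = (7 + C)/(6 + C) (s(C, g) = (C + (3 + 4))/(6 + C) = (C + 7)/(6 + C) = (7 + C)/(6 + C))
G(m, h) = 162 (G(m, h) = 9*(-5 - 1)²/2 = (9/2)*(-6)² = (9/2)*36 = 162)
k(P) = 162
k(D(-2)) + W(0) = 162 + (8 + 0) = 162 + 8 = 170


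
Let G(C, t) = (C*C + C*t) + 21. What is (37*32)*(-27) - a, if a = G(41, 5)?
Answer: -33875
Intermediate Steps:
G(C, t) = 21 + C² + C*t (G(C, t) = (C² + C*t) + 21 = 21 + C² + C*t)
a = 1907 (a = 21 + 41² + 41*5 = 21 + 1681 + 205 = 1907)
(37*32)*(-27) - a = (37*32)*(-27) - 1*1907 = 1184*(-27) - 1907 = -31968 - 1907 = -33875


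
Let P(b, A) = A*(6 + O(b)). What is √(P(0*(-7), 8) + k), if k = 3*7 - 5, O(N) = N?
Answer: 8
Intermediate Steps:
P(b, A) = A*(6 + b)
k = 16 (k = 21 - 5 = 16)
√(P(0*(-7), 8) + k) = √(8*(6 + 0*(-7)) + 16) = √(8*(6 + 0) + 16) = √(8*6 + 16) = √(48 + 16) = √64 = 8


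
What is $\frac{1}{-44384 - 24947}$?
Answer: $- \frac{1}{69331} \approx -1.4424 \cdot 10^{-5}$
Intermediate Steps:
$\frac{1}{-44384 - 24947} = \frac{1}{-69331} = - \frac{1}{69331}$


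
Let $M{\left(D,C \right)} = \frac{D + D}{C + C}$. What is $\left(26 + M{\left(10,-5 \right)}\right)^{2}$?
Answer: $576$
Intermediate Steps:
$M{\left(D,C \right)} = \frac{D}{C}$ ($M{\left(D,C \right)} = \frac{2 D}{2 C} = 2 D \frac{1}{2 C} = \frac{D}{C}$)
$\left(26 + M{\left(10,-5 \right)}\right)^{2} = \left(26 + \frac{10}{-5}\right)^{2} = \left(26 + 10 \left(- \frac{1}{5}\right)\right)^{2} = \left(26 - 2\right)^{2} = 24^{2} = 576$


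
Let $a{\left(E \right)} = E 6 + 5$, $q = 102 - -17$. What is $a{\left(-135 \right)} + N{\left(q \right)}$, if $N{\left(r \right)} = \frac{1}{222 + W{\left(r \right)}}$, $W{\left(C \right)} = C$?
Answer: $- \frac{274504}{341} \approx -805.0$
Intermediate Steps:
$q = 119$ ($q = 102 + 17 = 119$)
$N{\left(r \right)} = \frac{1}{222 + r}$
$a{\left(E \right)} = 5 + 6 E$ ($a{\left(E \right)} = 6 E + 5 = 5 + 6 E$)
$a{\left(-135 \right)} + N{\left(q \right)} = \left(5 + 6 \left(-135\right)\right) + \frac{1}{222 + 119} = \left(5 - 810\right) + \frac{1}{341} = -805 + \frac{1}{341} = - \frac{274504}{341}$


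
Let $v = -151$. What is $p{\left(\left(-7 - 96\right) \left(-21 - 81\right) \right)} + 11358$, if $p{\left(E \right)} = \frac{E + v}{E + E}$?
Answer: $\frac{238664651}{21012} \approx 11359.0$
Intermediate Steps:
$p{\left(E \right)} = \frac{-151 + E}{2 E}$ ($p{\left(E \right)} = \frac{E - 151}{E + E} = \frac{-151 + E}{2 E}$)
$p{\left(\left(-7 - 96\right) \left(-21 - 81\right) \right)} + 11358 = \frac{-151 + \left(-7 - 96\right) \left(-21 - 81\right)}{2 \left(-7 - 96\right) \left(-21 - 81\right)} + 11358 = \frac{-151 - -10506}{2 \left(\left(-103\right) \left(-102\right)\right)} + 11358 = \frac{-151 + 10506}{2 \cdot 10506} + 11358 = \frac{1}{2} \cdot \frac{1}{10506} \cdot 10355 + 11358 = \frac{10355}{21012} + 11358 = \frac{238664651}{21012}$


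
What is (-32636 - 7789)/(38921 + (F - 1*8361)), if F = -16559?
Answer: -13475/4667 ≈ -2.8873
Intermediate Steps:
(-32636 - 7789)/(38921 + (F - 1*8361)) = (-32636 - 7789)/(38921 + (-16559 - 1*8361)) = -40425/(38921 + (-16559 - 8361)) = -40425/(38921 - 24920) = -40425/14001 = -40425*1/14001 = -13475/4667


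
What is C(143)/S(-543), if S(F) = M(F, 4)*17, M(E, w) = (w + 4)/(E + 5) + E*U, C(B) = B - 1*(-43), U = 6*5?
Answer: -25017/37247119 ≈ -0.00067165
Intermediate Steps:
U = 30
C(B) = 43 + B (C(B) = B + 43 = 43 + B)
M(E, w) = 30*E + (4 + w)/(5 + E) (M(E, w) = (w + 4)/(E + 5) + E*30 = (4 + w)/(5 + E) + 30*E = 30*E + (4 + w)/(5 + E))
S(F) = 17*(8 + 30*F² + 150*F)/(5 + F) (S(F) = ((4 + 4 + 30*F² + 150*F)/(5 + F))*17 = ((8 + 30*F² + 150*F)/(5 + F))*17 = 17*(8 + 30*F² + 150*F)/(5 + F))
C(143)/S(-543) = (43 + 143)/((34*(4 + 15*(-543)² + 75*(-543))/(5 - 543))) = 186/((34*(4 + 15*294849 - 40725)/(-538))) = 186/((34*(-1/538)*(4 + 4422735 - 40725))) = 186/((34*(-1/538)*4382014)) = 186/(-74494238/269) = 186*(-269/74494238) = -25017/37247119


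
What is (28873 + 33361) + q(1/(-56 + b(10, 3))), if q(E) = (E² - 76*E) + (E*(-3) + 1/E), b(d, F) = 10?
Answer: 131593443/2116 ≈ 62190.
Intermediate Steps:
q(E) = 1/E + E² - 79*E (q(E) = (E² - 76*E) + (-3*E + 1/E) = (E² - 76*E) + (1/E - 3*E) = 1/E + E² - 79*E)
(28873 + 33361) + q(1/(-56 + b(10, 3))) = (28873 + 33361) + (1 + (1/(-56 + 10))²*(-79 + 1/(-56 + 10)))/(1/(-56 + 10)) = 62234 + (1 + (1/(-46))²*(-79 + 1/(-46)))/(1/(-46)) = 62234 + (1 + (-1/46)²*(-79 - 1/46))/(-1/46) = 62234 - 46*(1 + (1/2116)*(-3635/46)) = 62234 - 46*(1 - 3635/97336) = 62234 - 46*93701/97336 = 62234 - 93701/2116 = 131593443/2116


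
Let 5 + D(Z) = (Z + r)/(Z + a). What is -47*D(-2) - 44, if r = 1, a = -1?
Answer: 526/3 ≈ 175.33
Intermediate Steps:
D(Z) = -5 + (1 + Z)/(-1 + Z) (D(Z) = -5 + (Z + 1)/(Z - 1) = -5 + (1 + Z)/(-1 + Z))
-47*D(-2) - 44 = -94*(3 - 2*(-2))/(-1 - 2) - 44 = -94*(3 + 4)/(-3) - 44 = -94*(-1)*7/3 - 44 = -47*(-14/3) - 44 = 658/3 - 44 = 526/3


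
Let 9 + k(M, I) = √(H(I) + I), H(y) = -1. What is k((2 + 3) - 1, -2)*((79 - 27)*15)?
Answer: -7020 + 780*I*√3 ≈ -7020.0 + 1351.0*I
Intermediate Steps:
k(M, I) = -9 + √(-1 + I)
k((2 + 3) - 1, -2)*((79 - 27)*15) = (-9 + √(-1 - 2))*((79 - 27)*15) = (-9 + √(-3))*(52*15) = (-9 + I*√3)*780 = -7020 + 780*I*√3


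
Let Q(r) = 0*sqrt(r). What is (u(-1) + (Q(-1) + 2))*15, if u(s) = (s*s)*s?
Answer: 15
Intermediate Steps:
Q(r) = 0
u(s) = s**3 (u(s) = s**2*s = s**3)
(u(-1) + (Q(-1) + 2))*15 = ((-1)**3 + (0 + 2))*15 = (-1 + 2)*15 = 1*15 = 15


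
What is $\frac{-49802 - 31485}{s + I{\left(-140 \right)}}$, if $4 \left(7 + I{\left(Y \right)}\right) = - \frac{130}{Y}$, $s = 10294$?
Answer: $- \frac{156968}{19865} \approx -7.9017$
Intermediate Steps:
$I{\left(Y \right)} = -7 - \frac{65}{2 Y}$ ($I{\left(Y \right)} = -7 + \frac{\left(-130\right) \frac{1}{Y}}{4} = -7 - \frac{65}{2 Y}$)
$\frac{-49802 - 31485}{s + I{\left(-140 \right)}} = \frac{-49802 - 31485}{10294 - \left(7 + \frac{65}{2 \left(-140\right)}\right)} = - \frac{81287}{10294 - \frac{379}{56}} = - \frac{81287}{\frac{576085}{56}} = \left(-81287\right) \frac{56}{576085} = - \frac{156968}{19865}$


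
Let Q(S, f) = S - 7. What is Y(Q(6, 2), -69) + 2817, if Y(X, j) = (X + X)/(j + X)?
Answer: 98596/35 ≈ 2817.0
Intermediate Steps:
Q(S, f) = -7 + S
Y(X, j) = 2*X/(X + j) (Y(X, j) = (2*X)/(X + j) = 2*X/(X + j))
Y(Q(6, 2), -69) + 2817 = 2*(-7 + 6)/((-7 + 6) - 69) + 2817 = 2*(-1)/(-1 - 69) + 2817 = 2*(-1)/(-70) + 2817 = 2*(-1)*(-1/70) + 2817 = 1/35 + 2817 = 98596/35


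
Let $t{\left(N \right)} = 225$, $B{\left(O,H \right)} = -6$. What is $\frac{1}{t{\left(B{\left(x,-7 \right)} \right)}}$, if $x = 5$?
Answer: $\frac{1}{225} \approx 0.0044444$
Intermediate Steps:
$\frac{1}{t{\left(B{\left(x,-7 \right)} \right)}} = \frac{1}{225}$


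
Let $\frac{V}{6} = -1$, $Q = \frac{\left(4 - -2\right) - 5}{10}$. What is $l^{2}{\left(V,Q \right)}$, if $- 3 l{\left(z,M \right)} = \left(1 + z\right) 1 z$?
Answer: $100$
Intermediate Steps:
$Q = \frac{1}{10}$ ($Q = \left(\left(4 + 2\right) - 5\right) \frac{1}{10} = \left(6 - 5\right) \frac{1}{10} = 1 \cdot \frac{1}{10} = \frac{1}{10} \approx 0.1$)
$V = -6$ ($V = 6 \left(-1\right) = -6$)
$l{\left(z,M \right)} = - \frac{z \left(1 + z\right)}{3}$ ($l{\left(z,M \right)} = - \frac{\left(1 + z\right) 1 z}{3} = - \frac{\left(1 + z\right) z}{3} = - \frac{z \left(1 + z\right)}{3}$)
$l^{2}{\left(V,Q \right)} = \left(\left(- \frac{1}{3}\right) \left(-6\right) \left(1 - 6\right)\right)^{2} = \left(\left(- \frac{1}{3}\right) \left(-6\right) \left(-5\right)\right)^{2} = \left(-10\right)^{2} = 100$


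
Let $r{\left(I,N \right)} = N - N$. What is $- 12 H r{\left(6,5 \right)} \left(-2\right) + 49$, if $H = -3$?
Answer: $49$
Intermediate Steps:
$r{\left(I,N \right)} = 0$
$- 12 H r{\left(6,5 \right)} \left(-2\right) + 49 = - 12 \left(-3\right) 0 \left(-2\right) + 49 = - 12 \cdot 0 \left(-2\right) + 49 = \left(-12\right) 0 + 49 = 0 + 49 = 49$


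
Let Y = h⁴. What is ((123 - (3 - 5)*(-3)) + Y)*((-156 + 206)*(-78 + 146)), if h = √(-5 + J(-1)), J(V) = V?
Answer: 520200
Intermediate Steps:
h = I*√6 (h = √(-5 - 1) = √(-6) = I*√6 ≈ 2.4495*I)
Y = 36 (Y = (I*√6)⁴ = 36)
((123 - (3 - 5)*(-3)) + Y)*((-156 + 206)*(-78 + 146)) = ((123 - (3 - 5)*(-3)) + 36)*((-156 + 206)*(-78 + 146)) = ((123 - (-2)*(-3)) + 36)*(50*68) = ((123 - 1*6) + 36)*3400 = ((123 - 6) + 36)*3400 = (117 + 36)*3400 = 153*3400 = 520200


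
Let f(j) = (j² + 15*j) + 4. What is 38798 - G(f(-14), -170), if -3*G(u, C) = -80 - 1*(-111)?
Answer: 116425/3 ≈ 38808.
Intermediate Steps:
f(j) = 4 + j² + 15*j
G(u, C) = -31/3 (G(u, C) = -(-80 - 1*(-111))/3 = -(-80 + 111)/3 = -⅓*31 = -31/3)
38798 - G(f(-14), -170) = 38798 - 1*(-31/3) = 38798 + 31/3 = 116425/3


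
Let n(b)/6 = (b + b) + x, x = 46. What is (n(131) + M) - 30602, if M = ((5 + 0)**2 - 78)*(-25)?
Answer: -27429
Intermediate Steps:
M = 1325 (M = (5**2 - 78)*(-25) = (25 - 78)*(-25) = -53*(-25) = 1325)
n(b) = 276 + 12*b (n(b) = 6*((b + b) + 46) = 6*(2*b + 46) = 6*(46 + 2*b) = 276 + 12*b)
(n(131) + M) - 30602 = ((276 + 12*131) + 1325) - 30602 = ((276 + 1572) + 1325) - 30602 = (1848 + 1325) - 30602 = 3173 - 30602 = -27429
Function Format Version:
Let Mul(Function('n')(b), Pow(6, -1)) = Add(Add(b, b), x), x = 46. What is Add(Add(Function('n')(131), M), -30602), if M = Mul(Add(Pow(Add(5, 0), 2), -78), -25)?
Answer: -27429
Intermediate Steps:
M = 1325 (M = Mul(Add(Pow(5, 2), -78), -25) = Mul(Add(25, -78), -25) = Mul(-53, -25) = 1325)
Function('n')(b) = Add(276, Mul(12, b)) (Function('n')(b) = Mul(6, Add(Add(b, b), 46)) = Mul(6, Add(Mul(2, b), 46)) = Mul(6, Add(46, Mul(2, b))) = Add(276, Mul(12, b)))
Add(Add(Function('n')(131), M), -30602) = Add(Add(Add(276, Mul(12, 131)), 1325), -30602) = Add(Add(Add(276, 1572), 1325), -30602) = Add(Add(1848, 1325), -30602) = Add(3173, -30602) = -27429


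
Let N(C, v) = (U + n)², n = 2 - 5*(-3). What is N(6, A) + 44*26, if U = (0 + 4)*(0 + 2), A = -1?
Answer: 1769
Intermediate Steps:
U = 8 (U = 4*2 = 8)
n = 17 (n = 2 + 15 = 17)
N(C, v) = 625 (N(C, v) = (8 + 17)² = 25² = 625)
N(6, A) + 44*26 = 625 + 44*26 = 625 + 1144 = 1769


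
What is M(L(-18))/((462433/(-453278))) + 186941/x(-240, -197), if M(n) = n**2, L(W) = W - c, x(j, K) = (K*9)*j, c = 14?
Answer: -197421499381987/196774490160 ≈ -1003.3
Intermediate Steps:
x(j, K) = 9*K*j (x(j, K) = (9*K)*j = 9*K*j)
L(W) = -14 + W (L(W) = W - 1*14 = W - 14 = -14 + W)
M(L(-18))/((462433/(-453278))) + 186941/x(-240, -197) = (-14 - 18)**2/((462433/(-453278))) + 186941/((9*(-197)*(-240))) = (-32)**2/((462433*(-1/453278))) + 186941/425520 = 1024/(-462433/453278) + 186941*(1/425520) = 1024*(-453278/462433) + 186941/425520 = -464156672/462433 + 186941/425520 = -197421499381987/196774490160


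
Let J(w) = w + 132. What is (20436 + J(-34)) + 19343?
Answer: 39877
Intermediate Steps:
J(w) = 132 + w
(20436 + J(-34)) + 19343 = (20436 + (132 - 34)) + 19343 = (20436 + 98) + 19343 = 20534 + 19343 = 39877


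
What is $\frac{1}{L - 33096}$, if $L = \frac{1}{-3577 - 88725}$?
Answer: $- \frac{92302}{3054826993} \approx -3.0215 \cdot 10^{-5}$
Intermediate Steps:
$L = - \frac{1}{92302}$ ($L = \frac{1}{-92302} = - \frac{1}{92302} \approx -1.0834 \cdot 10^{-5}$)
$\frac{1}{L - 33096} = \frac{1}{- \frac{1}{92302} - 33096} = \frac{1}{- \frac{3054826993}{92302}} = - \frac{92302}{3054826993}$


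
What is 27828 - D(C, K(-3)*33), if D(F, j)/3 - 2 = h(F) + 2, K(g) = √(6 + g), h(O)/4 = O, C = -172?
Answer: 29880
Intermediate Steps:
h(O) = 4*O
D(F, j) = 12 + 12*F (D(F, j) = 6 + 3*(4*F + 2) = 6 + 3*(2 + 4*F) = 6 + (6 + 12*F) = 12 + 12*F)
27828 - D(C, K(-3)*33) = 27828 - (12 + 12*(-172)) = 27828 - (12 - 2064) = 27828 - 1*(-2052) = 27828 + 2052 = 29880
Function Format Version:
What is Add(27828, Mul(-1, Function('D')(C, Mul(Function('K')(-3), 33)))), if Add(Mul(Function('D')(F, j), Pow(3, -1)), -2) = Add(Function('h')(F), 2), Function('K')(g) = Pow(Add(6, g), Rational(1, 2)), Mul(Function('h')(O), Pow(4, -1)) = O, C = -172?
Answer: 29880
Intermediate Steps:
Function('h')(O) = Mul(4, O)
Function('D')(F, j) = Add(12, Mul(12, F)) (Function('D')(F, j) = Add(6, Mul(3, Add(Mul(4, F), 2))) = Add(6, Mul(3, Add(2, Mul(4, F)))) = Add(6, Add(6, Mul(12, F))) = Add(12, Mul(12, F)))
Add(27828, Mul(-1, Function('D')(C, Mul(Function('K')(-3), 33)))) = Add(27828, Mul(-1, Add(12, Mul(12, -172)))) = Add(27828, Mul(-1, Add(12, -2064))) = Add(27828, Mul(-1, -2052)) = Add(27828, 2052) = 29880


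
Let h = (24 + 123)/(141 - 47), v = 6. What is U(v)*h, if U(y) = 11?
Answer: 1617/94 ≈ 17.202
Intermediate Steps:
h = 147/94 ≈ 1.5638
U(v)*h = 11*(147/94) = 1617/94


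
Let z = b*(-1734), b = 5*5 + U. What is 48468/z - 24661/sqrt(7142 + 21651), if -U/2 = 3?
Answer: -8078/5491 - 24661*sqrt(28793)/28793 ≈ -146.81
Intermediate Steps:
U = -6 (U = -2*3 = -6)
b = 19 (b = 5*5 - 6 = 25 - 6 = 19)
z = -32946 (z = 19*(-1734) = -32946)
48468/z - 24661/sqrt(7142 + 21651) = 48468/(-32946) - 24661/sqrt(7142 + 21651) = 48468*(-1/32946) - 24661*sqrt(28793)/28793 = -8078/5491 - 24661*sqrt(28793)/28793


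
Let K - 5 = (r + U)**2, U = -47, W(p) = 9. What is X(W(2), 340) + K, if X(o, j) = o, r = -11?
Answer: 3378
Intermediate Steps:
K = 3369 (K = 5 + (-11 - 47)**2 = 5 + (-58)**2 = 5 + 3364 = 3369)
X(W(2), 340) + K = 9 + 3369 = 3378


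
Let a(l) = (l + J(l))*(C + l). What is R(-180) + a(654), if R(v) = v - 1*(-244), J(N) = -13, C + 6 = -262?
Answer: 247490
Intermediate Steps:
C = -268 (C = -6 - 262 = -268)
a(l) = (-268 + l)*(-13 + l) (a(l) = (l - 13)*(-268 + l) = (-13 + l)*(-268 + l) = (-268 + l)*(-13 + l))
R(v) = 244 + v (R(v) = v + 244 = 244 + v)
R(-180) + a(654) = (244 - 180) + (3484 + 654**2 - 281*654) = 64 + (3484 + 427716 - 183774) = 64 + 247426 = 247490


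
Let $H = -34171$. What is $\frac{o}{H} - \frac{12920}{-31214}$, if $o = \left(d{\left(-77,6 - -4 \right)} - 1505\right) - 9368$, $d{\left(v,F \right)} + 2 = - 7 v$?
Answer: $\frac{382058612}{533306797} \approx 0.7164$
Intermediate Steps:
$d{\left(v,F \right)} = -2 - 7 v$
$o = -10336$ ($o = \left(\left(-2 - -539\right) - 1505\right) - 9368 = \left(\left(-2 + 539\right) - 1505\right) - 9368 = \left(537 - 1505\right) - 9368 = -968 - 9368 = -10336$)
$\frac{o}{H} - \frac{12920}{-31214} = - \frac{10336}{-34171} - \frac{12920}{-31214} = \left(-10336\right) \left(- \frac{1}{34171}\right) - - \frac{6460}{15607} = \frac{10336}{34171} + \frac{6460}{15607} = \frac{382058612}{533306797}$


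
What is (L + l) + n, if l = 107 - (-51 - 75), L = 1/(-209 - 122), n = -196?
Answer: 12246/331 ≈ 36.997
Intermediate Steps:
L = -1/331 (L = 1/(-331) = -1/331 ≈ -0.0030211)
l = 233 (l = 107 - 1*(-126) = 107 + 126 = 233)
(L + l) + n = (-1/331 + 233) - 196 = 77122/331 - 196 = 12246/331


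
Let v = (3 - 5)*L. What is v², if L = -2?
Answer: 16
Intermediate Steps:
v = 4 (v = (3 - 5)*(-2) = -2*(-2) = 4)
v² = 4² = 16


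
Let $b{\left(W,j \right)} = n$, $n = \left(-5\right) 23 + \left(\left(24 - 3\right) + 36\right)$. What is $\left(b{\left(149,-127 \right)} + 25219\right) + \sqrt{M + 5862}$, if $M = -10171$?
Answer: $25161 + i \sqrt{4309} \approx 25161.0 + 65.643 i$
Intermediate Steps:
$n = -58$ ($n = -115 + \left(21 + 36\right) = -115 + 57 = -58$)
$b{\left(W,j \right)} = -58$
$\left(b{\left(149,-127 \right)} + 25219\right) + \sqrt{M + 5862} = \left(-58 + 25219\right) + \sqrt{-10171 + 5862} = 25161 + \sqrt{-4309} = 25161 + i \sqrt{4309}$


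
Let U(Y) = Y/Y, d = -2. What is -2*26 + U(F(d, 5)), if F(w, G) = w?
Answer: -51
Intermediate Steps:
U(Y) = 1
-2*26 + U(F(d, 5)) = -2*26 + 1 = -52 + 1 = -51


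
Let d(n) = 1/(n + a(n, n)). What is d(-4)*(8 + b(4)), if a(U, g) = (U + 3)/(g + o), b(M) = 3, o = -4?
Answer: -88/31 ≈ -2.8387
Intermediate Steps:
a(U, g) = (3 + U)/(-4 + g) (a(U, g) = (U + 3)/(g - 4) = (3 + U)/(-4 + g))
d(n) = 1/(n + (3 + n)/(-4 + n))
d(-4)*(8 + b(4)) = ((-4 - 4)/(3 - 4 - 4*(-4 - 4)))*(8 + 3) = (-8/(3 - 4 - 4*(-8)))*11 = (-8/(3 - 4 + 32))*11 = (-8/31)*11 = ((1/31)*(-8))*11 = -8/31*11 = -88/31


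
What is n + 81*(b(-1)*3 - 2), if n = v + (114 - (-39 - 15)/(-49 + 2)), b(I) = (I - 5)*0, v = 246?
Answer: 9252/47 ≈ 196.85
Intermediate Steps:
b(I) = 0 (b(I) = (-5 + I)*0 = 0)
n = 16866/47 (n = 246 + (114 - (-39 - 15)/(-49 + 2)) = 246 + (114 - (-54)/(-47)) = 246 + (114 - (-54)*(-1)/47) = 246 + (114 - 1*54/47) = 246 + (114 - 54/47) = 246 + 5304/47 = 16866/47 ≈ 358.85)
n + 81*(b(-1)*3 - 2) = 16866/47 + 81*(0*3 - 2) = 16866/47 + 81*(0 - 2) = 16866/47 + 81*(-2) = 16866/47 - 162 = 9252/47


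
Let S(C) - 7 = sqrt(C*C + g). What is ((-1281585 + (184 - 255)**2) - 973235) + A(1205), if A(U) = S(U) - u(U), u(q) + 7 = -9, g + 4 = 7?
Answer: -2249756 + 2*sqrt(363007) ≈ -2.2486e+6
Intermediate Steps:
g = 3 (g = -4 + 7 = 3)
S(C) = 7 + sqrt(3 + C**2) (S(C) = 7 + sqrt(C*C + 3) = 7 + sqrt(C**2 + 3) = 7 + sqrt(3 + C**2))
u(q) = -16 (u(q) = -7 - 9 = -16)
A(U) = 23 + sqrt(3 + U**2) (A(U) = (7 + sqrt(3 + U**2)) - 1*(-16) = (7 + sqrt(3 + U**2)) + 16 = 23 + sqrt(3 + U**2))
((-1281585 + (184 - 255)**2) - 973235) + A(1205) = ((-1281585 + (184 - 255)**2) - 973235) + (23 + sqrt(3 + 1205**2)) = ((-1281585 + (-71)**2) - 973235) + (23 + sqrt(3 + 1452025)) = ((-1281585 + 5041) - 973235) + (23 + sqrt(1452028)) = (-1276544 - 973235) + (23 + 2*sqrt(363007)) = -2249779 + (23 + 2*sqrt(363007)) = -2249756 + 2*sqrt(363007)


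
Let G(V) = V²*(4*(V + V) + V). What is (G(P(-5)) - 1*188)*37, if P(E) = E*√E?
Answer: -6956 + 208125*I*√5 ≈ -6956.0 + 4.6538e+5*I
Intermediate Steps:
P(E) = E^(3/2)
G(V) = 9*V³ (G(V) = V²*(4*(2*V) + V) = V²*(8*V + V) = V²*(9*V) = 9*V³)
(G(P(-5)) - 1*188)*37 = (9*((-5)^(3/2))³ - 1*188)*37 = (9*(-5*I*√5)³ - 188)*37 = (9*(625*I*√5) - 188)*37 = (5625*I*√5 - 188)*37 = (-188 + 5625*I*√5)*37 = -6956 + 208125*I*√5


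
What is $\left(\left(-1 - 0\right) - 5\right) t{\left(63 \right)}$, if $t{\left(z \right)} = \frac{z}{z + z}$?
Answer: $-3$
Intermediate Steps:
$t{\left(z \right)} = \frac{1}{2}$ ($t{\left(z \right)} = \frac{z}{2 z} = \frac{1}{2 z} z = \frac{1}{2}$)
$\left(\left(-1 - 0\right) - 5\right) t{\left(63 \right)} = \left(\left(-1 - 0\right) - 5\right) \frac{1}{2} = \left(\left(-1 + 0\right) - 5\right) \frac{1}{2} = \left(-1 - 5\right) \frac{1}{2} = \left(-6\right) \frac{1}{2} = -3$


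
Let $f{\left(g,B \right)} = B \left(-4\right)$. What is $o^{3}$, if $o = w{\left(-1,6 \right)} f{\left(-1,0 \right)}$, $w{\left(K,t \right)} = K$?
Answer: $0$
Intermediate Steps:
$f{\left(g,B \right)} = - 4 B$
$o = 0$ ($o = - \left(-4\right) 0 = \left(-1\right) 0 = 0$)
$o^{3} = 0^{3} = 0$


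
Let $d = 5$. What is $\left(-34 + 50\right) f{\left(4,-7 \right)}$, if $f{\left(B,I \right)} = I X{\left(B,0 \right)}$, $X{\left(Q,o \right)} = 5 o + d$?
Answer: $-560$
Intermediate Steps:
$X{\left(Q,o \right)} = 5 + 5 o$ ($X{\left(Q,o \right)} = 5 o + 5 = 5 + 5 o$)
$f{\left(B,I \right)} = 5 I$ ($f{\left(B,I \right)} = I \left(5 + 5 \cdot 0\right) = I \left(5 + 0\right) = I 5 = 5 I$)
$\left(-34 + 50\right) f{\left(4,-7 \right)} = \left(-34 + 50\right) 5 \left(-7\right) = 16 \left(-35\right) = -560$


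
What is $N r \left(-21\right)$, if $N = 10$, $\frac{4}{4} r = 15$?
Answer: $-3150$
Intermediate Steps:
$r = 15$
$N r \left(-21\right) = 10 \cdot 15 \left(-21\right) = 150 \left(-21\right) = -3150$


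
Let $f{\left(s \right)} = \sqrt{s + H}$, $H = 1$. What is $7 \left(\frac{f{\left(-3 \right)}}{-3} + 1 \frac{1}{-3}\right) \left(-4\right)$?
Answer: $\frac{28}{3} + \frac{28 i \sqrt{2}}{3} \approx 9.3333 + 13.199 i$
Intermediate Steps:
$f{\left(s \right)} = \sqrt{1 + s}$ ($f{\left(s \right)} = \sqrt{s + 1} = \sqrt{1 + s}$)
$7 \left(\frac{f{\left(-3 \right)}}{-3} + 1 \frac{1}{-3}\right) \left(-4\right) = 7 \left(\frac{\sqrt{1 - 3}}{-3} + 1 \frac{1}{-3}\right) \left(-4\right) = 7 \left(\sqrt{-2} \left(- \frac{1}{3}\right) + 1 \left(- \frac{1}{3}\right)\right) \left(-4\right) = 7 \left(i \sqrt{2} \left(- \frac{1}{3}\right) - \frac{1}{3}\right) \left(-4\right) = 7 \left(- \frac{i \sqrt{2}}{3} - \frac{1}{3}\right) \left(-4\right) = 7 \left(- \frac{1}{3} - \frac{i \sqrt{2}}{3}\right) \left(-4\right) = \left(- \frac{7}{3} - \frac{7 i \sqrt{2}}{3}\right) \left(-4\right) = \frac{28}{3} + \frac{28 i \sqrt{2}}{3}$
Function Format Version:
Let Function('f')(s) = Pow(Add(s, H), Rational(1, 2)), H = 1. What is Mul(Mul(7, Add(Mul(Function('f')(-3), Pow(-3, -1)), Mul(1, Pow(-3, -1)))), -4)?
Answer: Add(Rational(28, 3), Mul(Rational(28, 3), I, Pow(2, Rational(1, 2)))) ≈ Add(9.3333, Mul(13.199, I))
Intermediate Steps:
Function('f')(s) = Pow(Add(1, s), Rational(1, 2)) (Function('f')(s) = Pow(Add(s, 1), Rational(1, 2)) = Pow(Add(1, s), Rational(1, 2)))
Mul(Mul(7, Add(Mul(Function('f')(-3), Pow(-3, -1)), Mul(1, Pow(-3, -1)))), -4) = Mul(Mul(7, Add(Mul(Pow(Add(1, -3), Rational(1, 2)), Pow(-3, -1)), Mul(1, Pow(-3, -1)))), -4) = Mul(Mul(7, Add(Mul(Pow(-2, Rational(1, 2)), Rational(-1, 3)), Mul(1, Rational(-1, 3)))), -4) = Mul(Mul(7, Add(Mul(Mul(I, Pow(2, Rational(1, 2))), Rational(-1, 3)), Rational(-1, 3))), -4) = Mul(Mul(7, Add(Mul(Rational(-1, 3), I, Pow(2, Rational(1, 2))), Rational(-1, 3))), -4) = Mul(Mul(7, Add(Rational(-1, 3), Mul(Rational(-1, 3), I, Pow(2, Rational(1, 2))))), -4) = Mul(Add(Rational(-7, 3), Mul(Rational(-7, 3), I, Pow(2, Rational(1, 2)))), -4) = Add(Rational(28, 3), Mul(Rational(28, 3), I, Pow(2, Rational(1, 2))))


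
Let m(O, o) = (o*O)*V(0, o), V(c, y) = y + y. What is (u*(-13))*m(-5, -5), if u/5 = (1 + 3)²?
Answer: 260000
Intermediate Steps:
V(c, y) = 2*y
u = 80 (u = 5*(1 + 3)² = 5*4² = 5*16 = 80)
m(O, o) = 2*O*o² (m(O, o) = (o*O)*(2*o) = (O*o)*(2*o) = 2*O*o²)
(u*(-13))*m(-5, -5) = (80*(-13))*(2*(-5)*(-5)²) = -2080*(-5)*25 = -1040*(-250) = 260000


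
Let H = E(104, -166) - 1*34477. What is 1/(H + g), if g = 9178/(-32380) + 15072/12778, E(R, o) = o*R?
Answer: -103437910/5351888212591 ≈ -1.9327e-5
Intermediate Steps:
E(R, o) = R*o
g = 92688719/103437910 (g = 9178*(-1/32380) + 15072*(1/12778) = -4589/16190 + 7536/6389 = 92688719/103437910 ≈ 0.89608)
H = -51741 (H = 104*(-166) - 1*34477 = -17264 - 34477 = -51741)
1/(H + g) = 1/(-51741 + 92688719/103437910) = 1/(-5351888212591/103437910) = -103437910/5351888212591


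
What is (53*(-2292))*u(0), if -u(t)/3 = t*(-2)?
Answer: 0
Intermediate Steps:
u(t) = 6*t (u(t) = -3*t*(-2) = -(-6)*t = 6*t)
(53*(-2292))*u(0) = (53*(-2292))*(6*0) = -121476*0 = 0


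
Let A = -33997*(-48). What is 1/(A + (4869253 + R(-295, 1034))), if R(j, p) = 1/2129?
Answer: 2129/13840861062 ≈ 1.5382e-7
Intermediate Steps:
R(j, p) = 1/2129
A = 1631856
1/(A + (4869253 + R(-295, 1034))) = 1/(1631856 + (4869253 + 1/2129)) = 1/(1631856 + 10366639638/2129) = 1/(13840861062/2129) = 2129/13840861062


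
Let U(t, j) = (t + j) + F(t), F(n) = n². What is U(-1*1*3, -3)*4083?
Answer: 12249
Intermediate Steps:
U(t, j) = j + t + t² (U(t, j) = (t + j) + t² = (j + t) + t² = j + t + t²)
U(-1*1*3, -3)*4083 = (-3 - 1*1*3 + (-1*1*3)²)*4083 = (-3 - 1*3 + (-1*3)²)*4083 = (-3 - 3 + (-3)²)*4083 = (-3 - 3 + 9)*4083 = 3*4083 = 12249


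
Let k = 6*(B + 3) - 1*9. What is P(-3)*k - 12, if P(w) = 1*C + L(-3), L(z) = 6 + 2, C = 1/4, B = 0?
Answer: 249/4 ≈ 62.250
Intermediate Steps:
C = 1/4 (C = 1*(1/4) = 1/4 ≈ 0.25000)
L(z) = 8
P(w) = 33/4 (P(w) = 1*(1/4) + 8 = 1/4 + 8 = 33/4)
k = 9 (k = 6*(0 + 3) - 1*9 = 6*3 - 9 = 18 - 9 = 9)
P(-3)*k - 12 = (33/4)*9 - 12 = 297/4 - 12 = 249/4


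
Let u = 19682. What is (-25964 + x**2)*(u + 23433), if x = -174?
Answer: 185911880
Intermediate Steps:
(-25964 + x**2)*(u + 23433) = (-25964 + (-174)**2)*(19682 + 23433) = (-25964 + 30276)*43115 = 4312*43115 = 185911880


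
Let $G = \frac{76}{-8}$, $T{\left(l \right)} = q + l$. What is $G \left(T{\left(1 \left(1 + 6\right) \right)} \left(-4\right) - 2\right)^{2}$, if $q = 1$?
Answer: $-10982$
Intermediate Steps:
$T{\left(l \right)} = 1 + l$
$G = - \frac{19}{2}$ ($G = 76 \left(- \frac{1}{8}\right) = - \frac{19}{2} \approx -9.5$)
$G \left(T{\left(1 \left(1 + 6\right) \right)} \left(-4\right) - 2\right)^{2} = - \frac{19 \left(\left(1 + 1 \left(1 + 6\right)\right) \left(-4\right) - 2\right)^{2}}{2} = - \frac{19 \left(\left(1 + 1 \cdot 7\right) \left(-4\right) - 2\right)^{2}}{2} = - \frac{19 \left(\left(1 + 7\right) \left(-4\right) - 2\right)^{2}}{2} = - \frac{19 \left(8 \left(-4\right) - 2\right)^{2}}{2} = - \frac{19 \left(-32 - 2\right)^{2}}{2} = - \frac{19 \left(-34\right)^{2}}{2} = \left(- \frac{19}{2}\right) 1156 = -10982$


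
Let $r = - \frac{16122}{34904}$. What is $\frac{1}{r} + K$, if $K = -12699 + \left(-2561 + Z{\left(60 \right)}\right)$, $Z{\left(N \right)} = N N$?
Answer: $- \frac{94008712}{8061} \approx -11662.0$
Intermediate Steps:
$r = - \frac{8061}{17452}$ ($r = \left(-16122\right) \frac{1}{34904} = - \frac{8061}{17452} \approx -0.4619$)
$Z{\left(N \right)} = N^{2}$
$K = -11660$ ($K = -12699 - \left(2561 - 60^{2}\right) = -12699 + \left(-2561 + 3600\right) = -12699 + 1039 = -11660$)
$\frac{1}{r} + K = \frac{1}{- \frac{8061}{17452}} - 11660 = - \frac{17452}{8061} - 11660 = - \frac{94008712}{8061}$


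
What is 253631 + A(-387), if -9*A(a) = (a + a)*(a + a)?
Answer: 187067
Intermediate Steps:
A(a) = -4*a²/9 (A(a) = -(a + a)*(a + a)/9 = -2*a*2*a/9 = -4*a²/9)
253631 + A(-387) = 253631 - 4/9*(-387)² = 253631 - 4/9*149769 = 253631 - 66564 = 187067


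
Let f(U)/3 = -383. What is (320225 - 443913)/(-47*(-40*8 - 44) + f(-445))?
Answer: -123688/15959 ≈ -7.7504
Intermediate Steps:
f(U) = -1149 (f(U) = 3*(-383) = -1149)
(320225 - 443913)/(-47*(-40*8 - 44) + f(-445)) = (320225 - 443913)/(-47*(-40*8 - 44) - 1149) = -123688/(-47*(-320 - 44) - 1149) = -123688/(-47*(-364) - 1149) = -123688/(17108 - 1149) = -123688/15959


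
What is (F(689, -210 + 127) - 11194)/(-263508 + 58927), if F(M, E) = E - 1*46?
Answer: 871/15737 ≈ 0.055347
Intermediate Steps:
F(M, E) = -46 + E (F(M, E) = E - 46 = -46 + E)
(F(689, -210 + 127) - 11194)/(-263508 + 58927) = ((-46 + (-210 + 127)) - 11194)/(-263508 + 58927) = ((-46 - 83) - 11194)/(-204581) = (-129 - 11194)*(-1/204581) = -11323*(-1/204581) = 871/15737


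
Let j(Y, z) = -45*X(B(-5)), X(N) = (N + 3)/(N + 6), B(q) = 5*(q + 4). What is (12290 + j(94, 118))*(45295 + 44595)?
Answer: 1112838200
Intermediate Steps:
B(q) = 20 + 5*q (B(q) = 5*(4 + q) = 20 + 5*q)
X(N) = (3 + N)/(6 + N)
j(Y, z) = 90 (j(Y, z) = -45*(3 + (20 + 5*(-5)))/(6 + (20 + 5*(-5))) = -45*(3 + (20 - 25))/(6 + (20 - 25)) = -45*(3 - 5)/(6 - 5) = -45*(-2)/1 = -45*(-2) = 90)
(12290 + j(94, 118))*(45295 + 44595) = (12290 + 90)*(45295 + 44595) = 12380*89890 = 1112838200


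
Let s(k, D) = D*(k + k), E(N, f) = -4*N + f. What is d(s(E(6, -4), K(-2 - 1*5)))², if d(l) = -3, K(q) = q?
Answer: 9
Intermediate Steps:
E(N, f) = f - 4*N
s(k, D) = 2*D*k (s(k, D) = D*(2*k) = 2*D*k)
d(s(E(6, -4), K(-2 - 1*5)))² = (-3)² = 9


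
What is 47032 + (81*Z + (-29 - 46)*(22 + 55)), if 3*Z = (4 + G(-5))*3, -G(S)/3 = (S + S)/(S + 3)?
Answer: 40366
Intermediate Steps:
G(S) = -6*S/(3 + S) (G(S) = -3*(S + S)/(S + 3) = -3*2*S/(3 + S) = -6*S/(3 + S))
Z = -11 (Z = ((4 - 6*(-5)/(3 - 5))*3)/3 = ((4 - 6*(-5)/(-2))*3)/3 = ((4 - 6*(-5)*(-½))*3)/3 = ((4 - 15)*3)/3 = (-11*3)/3 = (⅓)*(-33) = -11)
47032 + (81*Z + (-29 - 46)*(22 + 55)) = 47032 + (81*(-11) + (-29 - 46)*(22 + 55)) = 47032 + (-891 - 75*77) = 47032 + (-891 - 5775) = 47032 - 6666 = 40366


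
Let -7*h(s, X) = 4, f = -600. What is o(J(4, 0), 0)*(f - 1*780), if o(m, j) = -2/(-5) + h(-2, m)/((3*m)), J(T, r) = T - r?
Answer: -3404/7 ≈ -486.29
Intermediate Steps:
h(s, X) = -4/7 (h(s, X) = -⅐*4 = -4/7)
o(m, j) = ⅖ - 4/(21*m) (o(m, j) = -2/(-5) - 4*1/(3*m)/7 = -2*(-⅕) - 4/(21*m) = ⅖ - 4/(21*m))
o(J(4, 0), 0)*(f - 1*780) = (2*(-10 + 21*(4 - 1*0))/(105*(4 - 1*0)))*(-600 - 1*780) = (2*(-10 + 21*(4 + 0))/(105*(4 + 0)))*(-600 - 780) = ((2/105)*(-10 + 21*4)/4)*(-1380) = ((2/105)*(¼)*(-10 + 84))*(-1380) = ((2/105)*(¼)*74)*(-1380) = (37/105)*(-1380) = -3404/7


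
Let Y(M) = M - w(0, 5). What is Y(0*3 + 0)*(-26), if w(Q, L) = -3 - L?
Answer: -208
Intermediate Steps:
Y(M) = 8 + M (Y(M) = M - (-3 - 1*5) = M - (-3 - 5) = M - 1*(-8) = M + 8 = 8 + M)
Y(0*3 + 0)*(-26) = (8 + (0*3 + 0))*(-26) = (8 + (0 + 0))*(-26) = (8 + 0)*(-26) = 8*(-26) = -208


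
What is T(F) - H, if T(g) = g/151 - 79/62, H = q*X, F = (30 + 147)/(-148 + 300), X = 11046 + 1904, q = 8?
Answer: -73713544317/711512 ≈ -1.0360e+5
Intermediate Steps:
X = 12950
F = 177/152 ≈ 1.1645
H = 103600 (H = 8*12950 = 103600)
T(g) = -79/62 + g/151 (T(g) = g*(1/151) - 79*1/62 = g/151 - 79/62 = -79/62 + g/151)
T(F) - H = (-79/62 + (1/151)*(177/152)) - 1*103600 = (-79/62 + 177/22952) - 103600 = -901117/711512 - 103600 = -73713544317/711512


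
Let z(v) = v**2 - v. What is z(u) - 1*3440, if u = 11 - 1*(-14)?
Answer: -2840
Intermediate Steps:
u = 25 (u = 11 + 14 = 25)
z(u) - 1*3440 = 25*(-1 + 25) - 1*3440 = 25*24 - 3440 = 600 - 3440 = -2840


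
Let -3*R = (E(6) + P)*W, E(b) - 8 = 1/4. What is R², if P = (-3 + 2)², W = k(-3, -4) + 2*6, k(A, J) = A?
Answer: 12321/16 ≈ 770.06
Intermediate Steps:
W = 9 (W = -3 + 2*6 = -3 + 12 = 9)
E(b) = 33/4 (E(b) = 8 + 1/4 = 8 + ¼ = 33/4)
P = 1 (P = (-1)² = 1)
R = -111/4 (R = -(33/4 + 1)*9/3 = -37*9/12 = -⅓*333/4 = -111/4 ≈ -27.750)
R² = (-111/4)² = 12321/16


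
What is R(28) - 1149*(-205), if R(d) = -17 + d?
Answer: 235556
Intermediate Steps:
R(28) - 1149*(-205) = (-17 + 28) - 1149*(-205) = 11 + 235545 = 235556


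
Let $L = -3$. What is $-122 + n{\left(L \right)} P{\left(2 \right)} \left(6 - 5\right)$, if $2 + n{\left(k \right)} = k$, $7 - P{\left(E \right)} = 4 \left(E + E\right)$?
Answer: $-77$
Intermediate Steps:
$P{\left(E \right)} = 7 - 8 E$ ($P{\left(E \right)} = 7 - 4 \left(E + E\right) = 7 - 4 \cdot 2 E = 7 - 8 E$)
$n{\left(k \right)} = -2 + k$
$-122 + n{\left(L \right)} P{\left(2 \right)} \left(6 - 5\right) = -122 + \left(-2 - 3\right) \left(7 - 16\right) \left(6 - 5\right) = -122 - 5 \left(7 - 16\right) 1 = -122 - 5 \left(\left(-9\right) 1\right) = -122 - -45 = -122 + 45 = -77$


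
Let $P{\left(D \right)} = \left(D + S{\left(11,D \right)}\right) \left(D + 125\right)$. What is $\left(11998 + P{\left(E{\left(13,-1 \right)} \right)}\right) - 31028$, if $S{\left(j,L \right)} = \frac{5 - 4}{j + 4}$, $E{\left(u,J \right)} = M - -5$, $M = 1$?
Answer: $- \frac{273529}{15} \approx -18235.0$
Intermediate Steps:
$E{\left(u,J \right)} = 6$ ($E{\left(u,J \right)} = 1 - -5 = 1 + 5 = 6$)
$S{\left(j,L \right)} = \frac{1}{4 + j}$ ($S{\left(j,L \right)} = 1 \frac{1}{4 + j} = \frac{1}{4 + j}$)
$P{\left(D \right)} = \left(125 + D\right) \left(\frac{1}{15} + D\right)$ ($P{\left(D \right)} = \left(D + \frac{1}{4 + 11}\right) \left(D + 125\right) = \left(D + \frac{1}{15}\right) \left(125 + D\right) = \left(\frac{1}{15} + D\right) \left(125 + D\right) = \left(125 + D\right) \left(\frac{1}{15} + D\right)$)
$\left(11998 + P{\left(E{\left(13,-1 \right)} \right)}\right) - 31028 = \left(11998 + \left(\frac{25}{3} + 6^{2} + \frac{1876}{15} \cdot 6\right)\right) - 31028 = \left(11998 + \left(\frac{25}{3} + 36 + \frac{3752}{5}\right)\right) - 31028 = \left(11998 + \frac{11921}{15}\right) - 31028 = \frac{191891}{15} - 31028 = - \frac{273529}{15}$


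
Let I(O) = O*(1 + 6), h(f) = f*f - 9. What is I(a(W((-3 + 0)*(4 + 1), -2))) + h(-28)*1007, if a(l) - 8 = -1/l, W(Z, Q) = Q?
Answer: 1560969/2 ≈ 7.8048e+5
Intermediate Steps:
a(l) = 8 - 1/l
h(f) = -9 + f² (h(f) = f² - 9 = -9 + f²)
I(O) = 7*O (I(O) = O*7 = 7*O)
I(a(W((-3 + 0)*(4 + 1), -2))) + h(-28)*1007 = 7*(8 - 1/(-2)) + (-9 + (-28)²)*1007 = 7*(8 - 1*(-½)) + (-9 + 784)*1007 = 7*(8 + ½) + 775*1007 = 7*(17/2) + 780425 = 119/2 + 780425 = 1560969/2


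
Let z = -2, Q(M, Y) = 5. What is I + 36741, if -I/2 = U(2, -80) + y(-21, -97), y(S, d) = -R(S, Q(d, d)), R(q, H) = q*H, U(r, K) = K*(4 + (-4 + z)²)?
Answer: 42931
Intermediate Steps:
U(r, K) = 40*K (U(r, K) = K*(4 + (-4 - 2)²) = K*(4 + (-6)²) = K*(4 + 36) = K*40 = 40*K)
R(q, H) = H*q
y(S, d) = -5*S
I = 6190 (I = -2*(40*(-80) - 5*(-21)) = -2*(-3200 + 105) = -2*(-3095) = 6190)
I + 36741 = 6190 + 36741 = 42931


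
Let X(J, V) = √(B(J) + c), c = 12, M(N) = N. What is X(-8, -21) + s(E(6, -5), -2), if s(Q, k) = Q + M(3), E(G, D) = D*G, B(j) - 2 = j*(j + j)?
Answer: -27 + √142 ≈ -15.084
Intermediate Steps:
B(j) = 2 + 2*j² (B(j) = 2 + j*(j + j) = 2 + j*(2*j) = 2 + 2*j²)
X(J, V) = √(14 + 2*J²) (X(J, V) = √((2 + 2*J²) + 12) = √(14 + 2*J²))
s(Q, k) = 3 + Q (s(Q, k) = Q + 3 = 3 + Q)
X(-8, -21) + s(E(6, -5), -2) = √(14 + 2*(-8)²) + (3 - 5*6) = √(14 + 2*64) + (3 - 30) = √(14 + 128) - 27 = √142 - 27 = -27 + √142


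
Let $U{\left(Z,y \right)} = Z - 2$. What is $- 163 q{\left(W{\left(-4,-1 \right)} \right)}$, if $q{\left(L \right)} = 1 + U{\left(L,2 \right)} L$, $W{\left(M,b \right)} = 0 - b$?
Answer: $0$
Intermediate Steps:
$W{\left(M,b \right)} = - b$
$U{\left(Z,y \right)} = -2 + Z$
$q{\left(L \right)} = 1 + L \left(-2 + L\right)$ ($q{\left(L \right)} = 1 + \left(-2 + L\right) L = 1 + L \left(-2 + L\right)$)
$- 163 q{\left(W{\left(-4,-1 \right)} \right)} = - 163 \left(1 + \left(-1\right) \left(-1\right) \left(-2 - -1\right)\right) = - 163 \left(1 + 1 \left(-2 + 1\right)\right) = - 163 \left(1 + 1 \left(-1\right)\right) = - 163 \left(1 - 1\right) = \left(-163\right) 0 = 0$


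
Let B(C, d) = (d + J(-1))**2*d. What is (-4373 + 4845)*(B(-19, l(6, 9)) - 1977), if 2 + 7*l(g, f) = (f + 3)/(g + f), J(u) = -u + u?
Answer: -40008650952/42875 ≈ -9.3315e+5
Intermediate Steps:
J(u) = 0
l(g, f) = -2/7 + (3 + f)/(7*(f + g)) (l(g, f) = -2/7 + ((f + 3)/(g + f))/7 = -2/7 + ((3 + f)/(f + g))/7 = -2/7 + (3 + f)/(7*(f + g)))
B(C, d) = d**3 (B(C, d) = (d + 0)**2*d = d**2*d = d**3)
(-4373 + 4845)*(B(-19, l(6, 9)) - 1977) = (-4373 + 4845)*(((3 - 1*9 - 2*6)/(7*(9 + 6)))**3 - 1977) = 472*(((1/7)*(3 - 9 - 12)/15)**3 - 1977) = 472*(((1/7)*(1/15)*(-18))**3 - 1977) = 472*((-6/35)**3 - 1977) = 472*(-216/42875 - 1977) = 472*(-84764091/42875) = -40008650952/42875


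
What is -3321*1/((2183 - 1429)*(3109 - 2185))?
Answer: -1107/232232 ≈ -0.0047668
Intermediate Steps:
-3321*1/((2183 - 1429)*(3109 - 2185)) = -3321/(754*924) = -3321/696696 = -3321*1/696696 = -1107/232232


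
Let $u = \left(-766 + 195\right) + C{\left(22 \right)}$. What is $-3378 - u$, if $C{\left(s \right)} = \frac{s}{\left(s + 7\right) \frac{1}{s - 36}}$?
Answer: $- \frac{81095}{29} \approx -2796.4$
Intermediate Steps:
$C{\left(s \right)} = \frac{s \left(-36 + s\right)}{7 + s}$ ($C{\left(s \right)} = \frac{s}{\left(7 + s\right) \frac{1}{-36 + s}} = \frac{s}{\frac{1}{-36 + s} \left(7 + s\right)} = s \frac{-36 + s}{7 + s} = \frac{s \left(-36 + s\right)}{7 + s}$)
$u = - \frac{16867}{29}$ ($u = \left(-766 + 195\right) + \frac{22 \left(-36 + 22\right)}{7 + 22} = -571 + 22 \cdot \frac{1}{29} \left(-14\right) = -571 - \frac{308}{29} = - \frac{16867}{29} \approx -581.62$)
$-3378 - u = -3378 - - \frac{16867}{29} = -3378 + \frac{16867}{29} = - \frac{81095}{29}$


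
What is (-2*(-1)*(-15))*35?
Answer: -1050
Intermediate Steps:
(-2*(-1)*(-15))*35 = (2*(-15))*35 = -30*35 = -1050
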